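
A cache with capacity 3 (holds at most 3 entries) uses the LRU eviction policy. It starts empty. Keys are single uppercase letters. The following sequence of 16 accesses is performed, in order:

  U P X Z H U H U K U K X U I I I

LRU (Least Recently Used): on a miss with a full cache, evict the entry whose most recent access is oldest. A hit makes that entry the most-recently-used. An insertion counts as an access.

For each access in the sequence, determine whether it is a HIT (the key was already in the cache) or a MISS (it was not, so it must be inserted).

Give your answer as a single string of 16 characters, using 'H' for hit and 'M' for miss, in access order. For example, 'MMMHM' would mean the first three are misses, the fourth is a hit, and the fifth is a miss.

Answer: MMMMMMHHMHHMHMHH

Derivation:
LRU simulation (capacity=3):
  1. access U: MISS. Cache (LRU->MRU): [U]
  2. access P: MISS. Cache (LRU->MRU): [U P]
  3. access X: MISS. Cache (LRU->MRU): [U P X]
  4. access Z: MISS, evict U. Cache (LRU->MRU): [P X Z]
  5. access H: MISS, evict P. Cache (LRU->MRU): [X Z H]
  6. access U: MISS, evict X. Cache (LRU->MRU): [Z H U]
  7. access H: HIT. Cache (LRU->MRU): [Z U H]
  8. access U: HIT. Cache (LRU->MRU): [Z H U]
  9. access K: MISS, evict Z. Cache (LRU->MRU): [H U K]
  10. access U: HIT. Cache (LRU->MRU): [H K U]
  11. access K: HIT. Cache (LRU->MRU): [H U K]
  12. access X: MISS, evict H. Cache (LRU->MRU): [U K X]
  13. access U: HIT. Cache (LRU->MRU): [K X U]
  14. access I: MISS, evict K. Cache (LRU->MRU): [X U I]
  15. access I: HIT. Cache (LRU->MRU): [X U I]
  16. access I: HIT. Cache (LRU->MRU): [X U I]
Total: 7 hits, 9 misses, 6 evictions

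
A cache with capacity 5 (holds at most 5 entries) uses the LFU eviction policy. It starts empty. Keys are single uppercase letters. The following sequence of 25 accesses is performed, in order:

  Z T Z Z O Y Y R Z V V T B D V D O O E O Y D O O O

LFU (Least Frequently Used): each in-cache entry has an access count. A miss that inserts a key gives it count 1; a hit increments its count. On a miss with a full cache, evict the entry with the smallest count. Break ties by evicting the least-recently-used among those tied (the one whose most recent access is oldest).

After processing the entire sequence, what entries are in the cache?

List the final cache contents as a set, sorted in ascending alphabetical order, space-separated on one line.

LFU simulation (capacity=5):
  1. access Z: MISS. Cache: [Z(c=1)]
  2. access T: MISS. Cache: [Z(c=1) T(c=1)]
  3. access Z: HIT, count now 2. Cache: [T(c=1) Z(c=2)]
  4. access Z: HIT, count now 3. Cache: [T(c=1) Z(c=3)]
  5. access O: MISS. Cache: [T(c=1) O(c=1) Z(c=3)]
  6. access Y: MISS. Cache: [T(c=1) O(c=1) Y(c=1) Z(c=3)]
  7. access Y: HIT, count now 2. Cache: [T(c=1) O(c=1) Y(c=2) Z(c=3)]
  8. access R: MISS. Cache: [T(c=1) O(c=1) R(c=1) Y(c=2) Z(c=3)]
  9. access Z: HIT, count now 4. Cache: [T(c=1) O(c=1) R(c=1) Y(c=2) Z(c=4)]
  10. access V: MISS, evict T(c=1). Cache: [O(c=1) R(c=1) V(c=1) Y(c=2) Z(c=4)]
  11. access V: HIT, count now 2. Cache: [O(c=1) R(c=1) Y(c=2) V(c=2) Z(c=4)]
  12. access T: MISS, evict O(c=1). Cache: [R(c=1) T(c=1) Y(c=2) V(c=2) Z(c=4)]
  13. access B: MISS, evict R(c=1). Cache: [T(c=1) B(c=1) Y(c=2) V(c=2) Z(c=4)]
  14. access D: MISS, evict T(c=1). Cache: [B(c=1) D(c=1) Y(c=2) V(c=2) Z(c=4)]
  15. access V: HIT, count now 3. Cache: [B(c=1) D(c=1) Y(c=2) V(c=3) Z(c=4)]
  16. access D: HIT, count now 2. Cache: [B(c=1) Y(c=2) D(c=2) V(c=3) Z(c=4)]
  17. access O: MISS, evict B(c=1). Cache: [O(c=1) Y(c=2) D(c=2) V(c=3) Z(c=4)]
  18. access O: HIT, count now 2. Cache: [Y(c=2) D(c=2) O(c=2) V(c=3) Z(c=4)]
  19. access E: MISS, evict Y(c=2). Cache: [E(c=1) D(c=2) O(c=2) V(c=3) Z(c=4)]
  20. access O: HIT, count now 3. Cache: [E(c=1) D(c=2) V(c=3) O(c=3) Z(c=4)]
  21. access Y: MISS, evict E(c=1). Cache: [Y(c=1) D(c=2) V(c=3) O(c=3) Z(c=4)]
  22. access D: HIT, count now 3. Cache: [Y(c=1) V(c=3) O(c=3) D(c=3) Z(c=4)]
  23. access O: HIT, count now 4. Cache: [Y(c=1) V(c=3) D(c=3) Z(c=4) O(c=4)]
  24. access O: HIT, count now 5. Cache: [Y(c=1) V(c=3) D(c=3) Z(c=4) O(c=5)]
  25. access O: HIT, count now 6. Cache: [Y(c=1) V(c=3) D(c=3) Z(c=4) O(c=6)]
Total: 13 hits, 12 misses, 7 evictions

Answer: D O V Y Z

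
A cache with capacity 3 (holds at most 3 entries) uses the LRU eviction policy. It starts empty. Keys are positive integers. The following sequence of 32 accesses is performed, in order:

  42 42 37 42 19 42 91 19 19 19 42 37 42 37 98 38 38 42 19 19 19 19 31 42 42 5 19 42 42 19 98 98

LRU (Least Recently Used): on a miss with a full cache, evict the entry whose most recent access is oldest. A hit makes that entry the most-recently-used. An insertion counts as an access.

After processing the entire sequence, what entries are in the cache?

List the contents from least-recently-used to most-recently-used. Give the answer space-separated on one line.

Answer: 42 19 98

Derivation:
LRU simulation (capacity=3):
  1. access 42: MISS. Cache (LRU->MRU): [42]
  2. access 42: HIT. Cache (LRU->MRU): [42]
  3. access 37: MISS. Cache (LRU->MRU): [42 37]
  4. access 42: HIT. Cache (LRU->MRU): [37 42]
  5. access 19: MISS. Cache (LRU->MRU): [37 42 19]
  6. access 42: HIT. Cache (LRU->MRU): [37 19 42]
  7. access 91: MISS, evict 37. Cache (LRU->MRU): [19 42 91]
  8. access 19: HIT. Cache (LRU->MRU): [42 91 19]
  9. access 19: HIT. Cache (LRU->MRU): [42 91 19]
  10. access 19: HIT. Cache (LRU->MRU): [42 91 19]
  11. access 42: HIT. Cache (LRU->MRU): [91 19 42]
  12. access 37: MISS, evict 91. Cache (LRU->MRU): [19 42 37]
  13. access 42: HIT. Cache (LRU->MRU): [19 37 42]
  14. access 37: HIT. Cache (LRU->MRU): [19 42 37]
  15. access 98: MISS, evict 19. Cache (LRU->MRU): [42 37 98]
  16. access 38: MISS, evict 42. Cache (LRU->MRU): [37 98 38]
  17. access 38: HIT. Cache (LRU->MRU): [37 98 38]
  18. access 42: MISS, evict 37. Cache (LRU->MRU): [98 38 42]
  19. access 19: MISS, evict 98. Cache (LRU->MRU): [38 42 19]
  20. access 19: HIT. Cache (LRU->MRU): [38 42 19]
  21. access 19: HIT. Cache (LRU->MRU): [38 42 19]
  22. access 19: HIT. Cache (LRU->MRU): [38 42 19]
  23. access 31: MISS, evict 38. Cache (LRU->MRU): [42 19 31]
  24. access 42: HIT. Cache (LRU->MRU): [19 31 42]
  25. access 42: HIT. Cache (LRU->MRU): [19 31 42]
  26. access 5: MISS, evict 19. Cache (LRU->MRU): [31 42 5]
  27. access 19: MISS, evict 31. Cache (LRU->MRU): [42 5 19]
  28. access 42: HIT. Cache (LRU->MRU): [5 19 42]
  29. access 42: HIT. Cache (LRU->MRU): [5 19 42]
  30. access 19: HIT. Cache (LRU->MRU): [5 42 19]
  31. access 98: MISS, evict 5. Cache (LRU->MRU): [42 19 98]
  32. access 98: HIT. Cache (LRU->MRU): [42 19 98]
Total: 19 hits, 13 misses, 10 evictions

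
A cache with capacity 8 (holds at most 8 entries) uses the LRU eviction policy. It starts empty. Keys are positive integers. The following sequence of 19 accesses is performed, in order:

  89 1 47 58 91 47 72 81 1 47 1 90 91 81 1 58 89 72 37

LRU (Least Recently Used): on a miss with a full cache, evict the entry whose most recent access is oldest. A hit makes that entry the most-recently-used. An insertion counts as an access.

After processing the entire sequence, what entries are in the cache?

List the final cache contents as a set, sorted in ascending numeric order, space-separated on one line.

Answer: 1 37 58 72 81 89 90 91

Derivation:
LRU simulation (capacity=8):
  1. access 89: MISS. Cache (LRU->MRU): [89]
  2. access 1: MISS. Cache (LRU->MRU): [89 1]
  3. access 47: MISS. Cache (LRU->MRU): [89 1 47]
  4. access 58: MISS. Cache (LRU->MRU): [89 1 47 58]
  5. access 91: MISS. Cache (LRU->MRU): [89 1 47 58 91]
  6. access 47: HIT. Cache (LRU->MRU): [89 1 58 91 47]
  7. access 72: MISS. Cache (LRU->MRU): [89 1 58 91 47 72]
  8. access 81: MISS. Cache (LRU->MRU): [89 1 58 91 47 72 81]
  9. access 1: HIT. Cache (LRU->MRU): [89 58 91 47 72 81 1]
  10. access 47: HIT. Cache (LRU->MRU): [89 58 91 72 81 1 47]
  11. access 1: HIT. Cache (LRU->MRU): [89 58 91 72 81 47 1]
  12. access 90: MISS. Cache (LRU->MRU): [89 58 91 72 81 47 1 90]
  13. access 91: HIT. Cache (LRU->MRU): [89 58 72 81 47 1 90 91]
  14. access 81: HIT. Cache (LRU->MRU): [89 58 72 47 1 90 91 81]
  15. access 1: HIT. Cache (LRU->MRU): [89 58 72 47 90 91 81 1]
  16. access 58: HIT. Cache (LRU->MRU): [89 72 47 90 91 81 1 58]
  17. access 89: HIT. Cache (LRU->MRU): [72 47 90 91 81 1 58 89]
  18. access 72: HIT. Cache (LRU->MRU): [47 90 91 81 1 58 89 72]
  19. access 37: MISS, evict 47. Cache (LRU->MRU): [90 91 81 1 58 89 72 37]
Total: 10 hits, 9 misses, 1 evictions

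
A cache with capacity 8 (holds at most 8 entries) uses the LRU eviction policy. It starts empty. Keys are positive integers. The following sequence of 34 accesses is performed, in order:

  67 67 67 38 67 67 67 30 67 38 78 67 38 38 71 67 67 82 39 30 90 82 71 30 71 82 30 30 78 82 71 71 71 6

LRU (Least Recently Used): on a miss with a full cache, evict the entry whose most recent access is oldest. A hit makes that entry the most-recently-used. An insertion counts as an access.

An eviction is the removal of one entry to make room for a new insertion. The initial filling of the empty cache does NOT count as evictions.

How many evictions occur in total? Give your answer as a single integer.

LRU simulation (capacity=8):
  1. access 67: MISS. Cache (LRU->MRU): [67]
  2. access 67: HIT. Cache (LRU->MRU): [67]
  3. access 67: HIT. Cache (LRU->MRU): [67]
  4. access 38: MISS. Cache (LRU->MRU): [67 38]
  5. access 67: HIT. Cache (LRU->MRU): [38 67]
  6. access 67: HIT. Cache (LRU->MRU): [38 67]
  7. access 67: HIT. Cache (LRU->MRU): [38 67]
  8. access 30: MISS. Cache (LRU->MRU): [38 67 30]
  9. access 67: HIT. Cache (LRU->MRU): [38 30 67]
  10. access 38: HIT. Cache (LRU->MRU): [30 67 38]
  11. access 78: MISS. Cache (LRU->MRU): [30 67 38 78]
  12. access 67: HIT. Cache (LRU->MRU): [30 38 78 67]
  13. access 38: HIT. Cache (LRU->MRU): [30 78 67 38]
  14. access 38: HIT. Cache (LRU->MRU): [30 78 67 38]
  15. access 71: MISS. Cache (LRU->MRU): [30 78 67 38 71]
  16. access 67: HIT. Cache (LRU->MRU): [30 78 38 71 67]
  17. access 67: HIT. Cache (LRU->MRU): [30 78 38 71 67]
  18. access 82: MISS. Cache (LRU->MRU): [30 78 38 71 67 82]
  19. access 39: MISS. Cache (LRU->MRU): [30 78 38 71 67 82 39]
  20. access 30: HIT. Cache (LRU->MRU): [78 38 71 67 82 39 30]
  21. access 90: MISS. Cache (LRU->MRU): [78 38 71 67 82 39 30 90]
  22. access 82: HIT. Cache (LRU->MRU): [78 38 71 67 39 30 90 82]
  23. access 71: HIT. Cache (LRU->MRU): [78 38 67 39 30 90 82 71]
  24. access 30: HIT. Cache (LRU->MRU): [78 38 67 39 90 82 71 30]
  25. access 71: HIT. Cache (LRU->MRU): [78 38 67 39 90 82 30 71]
  26. access 82: HIT. Cache (LRU->MRU): [78 38 67 39 90 30 71 82]
  27. access 30: HIT. Cache (LRU->MRU): [78 38 67 39 90 71 82 30]
  28. access 30: HIT. Cache (LRU->MRU): [78 38 67 39 90 71 82 30]
  29. access 78: HIT. Cache (LRU->MRU): [38 67 39 90 71 82 30 78]
  30. access 82: HIT. Cache (LRU->MRU): [38 67 39 90 71 30 78 82]
  31. access 71: HIT. Cache (LRU->MRU): [38 67 39 90 30 78 82 71]
  32. access 71: HIT. Cache (LRU->MRU): [38 67 39 90 30 78 82 71]
  33. access 71: HIT. Cache (LRU->MRU): [38 67 39 90 30 78 82 71]
  34. access 6: MISS, evict 38. Cache (LRU->MRU): [67 39 90 30 78 82 71 6]
Total: 25 hits, 9 misses, 1 evictions

Answer: 1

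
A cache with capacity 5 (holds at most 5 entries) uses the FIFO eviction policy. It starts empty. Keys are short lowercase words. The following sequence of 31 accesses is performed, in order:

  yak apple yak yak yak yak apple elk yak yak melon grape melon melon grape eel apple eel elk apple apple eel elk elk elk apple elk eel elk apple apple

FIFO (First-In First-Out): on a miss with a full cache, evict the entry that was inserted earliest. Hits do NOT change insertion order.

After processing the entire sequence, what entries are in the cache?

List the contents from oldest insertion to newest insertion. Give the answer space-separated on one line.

Answer: apple elk melon grape eel

Derivation:
FIFO simulation (capacity=5):
  1. access yak: MISS. Cache (old->new): [yak]
  2. access apple: MISS. Cache (old->new): [yak apple]
  3. access yak: HIT. Cache (old->new): [yak apple]
  4. access yak: HIT. Cache (old->new): [yak apple]
  5. access yak: HIT. Cache (old->new): [yak apple]
  6. access yak: HIT. Cache (old->new): [yak apple]
  7. access apple: HIT. Cache (old->new): [yak apple]
  8. access elk: MISS. Cache (old->new): [yak apple elk]
  9. access yak: HIT. Cache (old->new): [yak apple elk]
  10. access yak: HIT. Cache (old->new): [yak apple elk]
  11. access melon: MISS. Cache (old->new): [yak apple elk melon]
  12. access grape: MISS. Cache (old->new): [yak apple elk melon grape]
  13. access melon: HIT. Cache (old->new): [yak apple elk melon grape]
  14. access melon: HIT. Cache (old->new): [yak apple elk melon grape]
  15. access grape: HIT. Cache (old->new): [yak apple elk melon grape]
  16. access eel: MISS, evict yak. Cache (old->new): [apple elk melon grape eel]
  17. access apple: HIT. Cache (old->new): [apple elk melon grape eel]
  18. access eel: HIT. Cache (old->new): [apple elk melon grape eel]
  19. access elk: HIT. Cache (old->new): [apple elk melon grape eel]
  20. access apple: HIT. Cache (old->new): [apple elk melon grape eel]
  21. access apple: HIT. Cache (old->new): [apple elk melon grape eel]
  22. access eel: HIT. Cache (old->new): [apple elk melon grape eel]
  23. access elk: HIT. Cache (old->new): [apple elk melon grape eel]
  24. access elk: HIT. Cache (old->new): [apple elk melon grape eel]
  25. access elk: HIT. Cache (old->new): [apple elk melon grape eel]
  26. access apple: HIT. Cache (old->new): [apple elk melon grape eel]
  27. access elk: HIT. Cache (old->new): [apple elk melon grape eel]
  28. access eel: HIT. Cache (old->new): [apple elk melon grape eel]
  29. access elk: HIT. Cache (old->new): [apple elk melon grape eel]
  30. access apple: HIT. Cache (old->new): [apple elk melon grape eel]
  31. access apple: HIT. Cache (old->new): [apple elk melon grape eel]
Total: 25 hits, 6 misses, 1 evictions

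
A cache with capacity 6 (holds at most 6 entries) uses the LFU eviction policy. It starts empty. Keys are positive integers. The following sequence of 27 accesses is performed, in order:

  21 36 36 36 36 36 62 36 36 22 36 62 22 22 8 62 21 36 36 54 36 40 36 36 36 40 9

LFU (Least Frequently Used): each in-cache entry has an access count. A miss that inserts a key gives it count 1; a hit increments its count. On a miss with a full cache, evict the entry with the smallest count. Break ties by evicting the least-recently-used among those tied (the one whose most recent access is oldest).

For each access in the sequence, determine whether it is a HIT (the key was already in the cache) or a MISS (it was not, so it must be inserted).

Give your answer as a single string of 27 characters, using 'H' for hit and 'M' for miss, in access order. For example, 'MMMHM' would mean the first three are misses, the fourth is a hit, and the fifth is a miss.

Answer: MMHHHHMHHMHHHHMHHHHMHMHHHHM

Derivation:
LFU simulation (capacity=6):
  1. access 21: MISS. Cache: [21(c=1)]
  2. access 36: MISS. Cache: [21(c=1) 36(c=1)]
  3. access 36: HIT, count now 2. Cache: [21(c=1) 36(c=2)]
  4. access 36: HIT, count now 3. Cache: [21(c=1) 36(c=3)]
  5. access 36: HIT, count now 4. Cache: [21(c=1) 36(c=4)]
  6. access 36: HIT, count now 5. Cache: [21(c=1) 36(c=5)]
  7. access 62: MISS. Cache: [21(c=1) 62(c=1) 36(c=5)]
  8. access 36: HIT, count now 6. Cache: [21(c=1) 62(c=1) 36(c=6)]
  9. access 36: HIT, count now 7. Cache: [21(c=1) 62(c=1) 36(c=7)]
  10. access 22: MISS. Cache: [21(c=1) 62(c=1) 22(c=1) 36(c=7)]
  11. access 36: HIT, count now 8. Cache: [21(c=1) 62(c=1) 22(c=1) 36(c=8)]
  12. access 62: HIT, count now 2. Cache: [21(c=1) 22(c=1) 62(c=2) 36(c=8)]
  13. access 22: HIT, count now 2. Cache: [21(c=1) 62(c=2) 22(c=2) 36(c=8)]
  14. access 22: HIT, count now 3. Cache: [21(c=1) 62(c=2) 22(c=3) 36(c=8)]
  15. access 8: MISS. Cache: [21(c=1) 8(c=1) 62(c=2) 22(c=3) 36(c=8)]
  16. access 62: HIT, count now 3. Cache: [21(c=1) 8(c=1) 22(c=3) 62(c=3) 36(c=8)]
  17. access 21: HIT, count now 2. Cache: [8(c=1) 21(c=2) 22(c=3) 62(c=3) 36(c=8)]
  18. access 36: HIT, count now 9. Cache: [8(c=1) 21(c=2) 22(c=3) 62(c=3) 36(c=9)]
  19. access 36: HIT, count now 10. Cache: [8(c=1) 21(c=2) 22(c=3) 62(c=3) 36(c=10)]
  20. access 54: MISS. Cache: [8(c=1) 54(c=1) 21(c=2) 22(c=3) 62(c=3) 36(c=10)]
  21. access 36: HIT, count now 11. Cache: [8(c=1) 54(c=1) 21(c=2) 22(c=3) 62(c=3) 36(c=11)]
  22. access 40: MISS, evict 8(c=1). Cache: [54(c=1) 40(c=1) 21(c=2) 22(c=3) 62(c=3) 36(c=11)]
  23. access 36: HIT, count now 12. Cache: [54(c=1) 40(c=1) 21(c=2) 22(c=3) 62(c=3) 36(c=12)]
  24. access 36: HIT, count now 13. Cache: [54(c=1) 40(c=1) 21(c=2) 22(c=3) 62(c=3) 36(c=13)]
  25. access 36: HIT, count now 14. Cache: [54(c=1) 40(c=1) 21(c=2) 22(c=3) 62(c=3) 36(c=14)]
  26. access 40: HIT, count now 2. Cache: [54(c=1) 21(c=2) 40(c=2) 22(c=3) 62(c=3) 36(c=14)]
  27. access 9: MISS, evict 54(c=1). Cache: [9(c=1) 21(c=2) 40(c=2) 22(c=3) 62(c=3) 36(c=14)]
Total: 19 hits, 8 misses, 2 evictions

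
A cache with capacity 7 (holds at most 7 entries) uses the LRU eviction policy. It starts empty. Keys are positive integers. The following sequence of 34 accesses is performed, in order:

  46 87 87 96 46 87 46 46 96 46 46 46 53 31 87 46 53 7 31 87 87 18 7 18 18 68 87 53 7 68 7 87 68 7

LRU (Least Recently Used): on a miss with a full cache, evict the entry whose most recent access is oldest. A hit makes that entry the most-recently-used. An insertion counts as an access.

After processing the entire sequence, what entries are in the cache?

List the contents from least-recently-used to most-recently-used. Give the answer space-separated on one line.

LRU simulation (capacity=7):
  1. access 46: MISS. Cache (LRU->MRU): [46]
  2. access 87: MISS. Cache (LRU->MRU): [46 87]
  3. access 87: HIT. Cache (LRU->MRU): [46 87]
  4. access 96: MISS. Cache (LRU->MRU): [46 87 96]
  5. access 46: HIT. Cache (LRU->MRU): [87 96 46]
  6. access 87: HIT. Cache (LRU->MRU): [96 46 87]
  7. access 46: HIT. Cache (LRU->MRU): [96 87 46]
  8. access 46: HIT. Cache (LRU->MRU): [96 87 46]
  9. access 96: HIT. Cache (LRU->MRU): [87 46 96]
  10. access 46: HIT. Cache (LRU->MRU): [87 96 46]
  11. access 46: HIT. Cache (LRU->MRU): [87 96 46]
  12. access 46: HIT. Cache (LRU->MRU): [87 96 46]
  13. access 53: MISS. Cache (LRU->MRU): [87 96 46 53]
  14. access 31: MISS. Cache (LRU->MRU): [87 96 46 53 31]
  15. access 87: HIT. Cache (LRU->MRU): [96 46 53 31 87]
  16. access 46: HIT. Cache (LRU->MRU): [96 53 31 87 46]
  17. access 53: HIT. Cache (LRU->MRU): [96 31 87 46 53]
  18. access 7: MISS. Cache (LRU->MRU): [96 31 87 46 53 7]
  19. access 31: HIT. Cache (LRU->MRU): [96 87 46 53 7 31]
  20. access 87: HIT. Cache (LRU->MRU): [96 46 53 7 31 87]
  21. access 87: HIT. Cache (LRU->MRU): [96 46 53 7 31 87]
  22. access 18: MISS. Cache (LRU->MRU): [96 46 53 7 31 87 18]
  23. access 7: HIT. Cache (LRU->MRU): [96 46 53 31 87 18 7]
  24. access 18: HIT. Cache (LRU->MRU): [96 46 53 31 87 7 18]
  25. access 18: HIT. Cache (LRU->MRU): [96 46 53 31 87 7 18]
  26. access 68: MISS, evict 96. Cache (LRU->MRU): [46 53 31 87 7 18 68]
  27. access 87: HIT. Cache (LRU->MRU): [46 53 31 7 18 68 87]
  28. access 53: HIT. Cache (LRU->MRU): [46 31 7 18 68 87 53]
  29. access 7: HIT. Cache (LRU->MRU): [46 31 18 68 87 53 7]
  30. access 68: HIT. Cache (LRU->MRU): [46 31 18 87 53 7 68]
  31. access 7: HIT. Cache (LRU->MRU): [46 31 18 87 53 68 7]
  32. access 87: HIT. Cache (LRU->MRU): [46 31 18 53 68 7 87]
  33. access 68: HIT. Cache (LRU->MRU): [46 31 18 53 7 87 68]
  34. access 7: HIT. Cache (LRU->MRU): [46 31 18 53 87 68 7]
Total: 26 hits, 8 misses, 1 evictions

Answer: 46 31 18 53 87 68 7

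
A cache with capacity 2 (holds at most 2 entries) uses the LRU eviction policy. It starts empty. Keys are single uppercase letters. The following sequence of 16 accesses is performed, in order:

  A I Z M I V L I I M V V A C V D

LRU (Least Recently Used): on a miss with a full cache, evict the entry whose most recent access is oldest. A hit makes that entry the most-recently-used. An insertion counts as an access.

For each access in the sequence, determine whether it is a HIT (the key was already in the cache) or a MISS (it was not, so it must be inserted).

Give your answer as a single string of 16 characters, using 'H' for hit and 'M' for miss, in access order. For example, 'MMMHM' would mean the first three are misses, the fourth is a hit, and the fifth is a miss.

LRU simulation (capacity=2):
  1. access A: MISS. Cache (LRU->MRU): [A]
  2. access I: MISS. Cache (LRU->MRU): [A I]
  3. access Z: MISS, evict A. Cache (LRU->MRU): [I Z]
  4. access M: MISS, evict I. Cache (LRU->MRU): [Z M]
  5. access I: MISS, evict Z. Cache (LRU->MRU): [M I]
  6. access V: MISS, evict M. Cache (LRU->MRU): [I V]
  7. access L: MISS, evict I. Cache (LRU->MRU): [V L]
  8. access I: MISS, evict V. Cache (LRU->MRU): [L I]
  9. access I: HIT. Cache (LRU->MRU): [L I]
  10. access M: MISS, evict L. Cache (LRU->MRU): [I M]
  11. access V: MISS, evict I. Cache (LRU->MRU): [M V]
  12. access V: HIT. Cache (LRU->MRU): [M V]
  13. access A: MISS, evict M. Cache (LRU->MRU): [V A]
  14. access C: MISS, evict V. Cache (LRU->MRU): [A C]
  15. access V: MISS, evict A. Cache (LRU->MRU): [C V]
  16. access D: MISS, evict C. Cache (LRU->MRU): [V D]
Total: 2 hits, 14 misses, 12 evictions

Answer: MMMMMMMMHMMHMMMM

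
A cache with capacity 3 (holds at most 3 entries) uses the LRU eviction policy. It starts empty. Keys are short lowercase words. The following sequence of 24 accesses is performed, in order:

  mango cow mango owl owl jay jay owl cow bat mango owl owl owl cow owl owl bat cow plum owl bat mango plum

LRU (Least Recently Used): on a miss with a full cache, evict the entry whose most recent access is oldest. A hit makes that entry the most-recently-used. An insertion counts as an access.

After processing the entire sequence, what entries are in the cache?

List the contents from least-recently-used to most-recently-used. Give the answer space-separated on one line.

LRU simulation (capacity=3):
  1. access mango: MISS. Cache (LRU->MRU): [mango]
  2. access cow: MISS. Cache (LRU->MRU): [mango cow]
  3. access mango: HIT. Cache (LRU->MRU): [cow mango]
  4. access owl: MISS. Cache (LRU->MRU): [cow mango owl]
  5. access owl: HIT. Cache (LRU->MRU): [cow mango owl]
  6. access jay: MISS, evict cow. Cache (LRU->MRU): [mango owl jay]
  7. access jay: HIT. Cache (LRU->MRU): [mango owl jay]
  8. access owl: HIT. Cache (LRU->MRU): [mango jay owl]
  9. access cow: MISS, evict mango. Cache (LRU->MRU): [jay owl cow]
  10. access bat: MISS, evict jay. Cache (LRU->MRU): [owl cow bat]
  11. access mango: MISS, evict owl. Cache (LRU->MRU): [cow bat mango]
  12. access owl: MISS, evict cow. Cache (LRU->MRU): [bat mango owl]
  13. access owl: HIT. Cache (LRU->MRU): [bat mango owl]
  14. access owl: HIT. Cache (LRU->MRU): [bat mango owl]
  15. access cow: MISS, evict bat. Cache (LRU->MRU): [mango owl cow]
  16. access owl: HIT. Cache (LRU->MRU): [mango cow owl]
  17. access owl: HIT. Cache (LRU->MRU): [mango cow owl]
  18. access bat: MISS, evict mango. Cache (LRU->MRU): [cow owl bat]
  19. access cow: HIT. Cache (LRU->MRU): [owl bat cow]
  20. access plum: MISS, evict owl. Cache (LRU->MRU): [bat cow plum]
  21. access owl: MISS, evict bat. Cache (LRU->MRU): [cow plum owl]
  22. access bat: MISS, evict cow. Cache (LRU->MRU): [plum owl bat]
  23. access mango: MISS, evict plum. Cache (LRU->MRU): [owl bat mango]
  24. access plum: MISS, evict owl. Cache (LRU->MRU): [bat mango plum]
Total: 9 hits, 15 misses, 12 evictions

Answer: bat mango plum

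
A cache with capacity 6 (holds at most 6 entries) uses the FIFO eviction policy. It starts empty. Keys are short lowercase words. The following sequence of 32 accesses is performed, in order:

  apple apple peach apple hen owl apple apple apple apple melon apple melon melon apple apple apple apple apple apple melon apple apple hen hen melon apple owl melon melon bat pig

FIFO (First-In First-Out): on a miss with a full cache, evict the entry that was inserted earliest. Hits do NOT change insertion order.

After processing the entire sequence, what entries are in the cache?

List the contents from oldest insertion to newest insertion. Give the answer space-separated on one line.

Answer: peach hen owl melon bat pig

Derivation:
FIFO simulation (capacity=6):
  1. access apple: MISS. Cache (old->new): [apple]
  2. access apple: HIT. Cache (old->new): [apple]
  3. access peach: MISS. Cache (old->new): [apple peach]
  4. access apple: HIT. Cache (old->new): [apple peach]
  5. access hen: MISS. Cache (old->new): [apple peach hen]
  6. access owl: MISS. Cache (old->new): [apple peach hen owl]
  7. access apple: HIT. Cache (old->new): [apple peach hen owl]
  8. access apple: HIT. Cache (old->new): [apple peach hen owl]
  9. access apple: HIT. Cache (old->new): [apple peach hen owl]
  10. access apple: HIT. Cache (old->new): [apple peach hen owl]
  11. access melon: MISS. Cache (old->new): [apple peach hen owl melon]
  12. access apple: HIT. Cache (old->new): [apple peach hen owl melon]
  13. access melon: HIT. Cache (old->new): [apple peach hen owl melon]
  14. access melon: HIT. Cache (old->new): [apple peach hen owl melon]
  15. access apple: HIT. Cache (old->new): [apple peach hen owl melon]
  16. access apple: HIT. Cache (old->new): [apple peach hen owl melon]
  17. access apple: HIT. Cache (old->new): [apple peach hen owl melon]
  18. access apple: HIT. Cache (old->new): [apple peach hen owl melon]
  19. access apple: HIT. Cache (old->new): [apple peach hen owl melon]
  20. access apple: HIT. Cache (old->new): [apple peach hen owl melon]
  21. access melon: HIT. Cache (old->new): [apple peach hen owl melon]
  22. access apple: HIT. Cache (old->new): [apple peach hen owl melon]
  23. access apple: HIT. Cache (old->new): [apple peach hen owl melon]
  24. access hen: HIT. Cache (old->new): [apple peach hen owl melon]
  25. access hen: HIT. Cache (old->new): [apple peach hen owl melon]
  26. access melon: HIT. Cache (old->new): [apple peach hen owl melon]
  27. access apple: HIT. Cache (old->new): [apple peach hen owl melon]
  28. access owl: HIT. Cache (old->new): [apple peach hen owl melon]
  29. access melon: HIT. Cache (old->new): [apple peach hen owl melon]
  30. access melon: HIT. Cache (old->new): [apple peach hen owl melon]
  31. access bat: MISS. Cache (old->new): [apple peach hen owl melon bat]
  32. access pig: MISS, evict apple. Cache (old->new): [peach hen owl melon bat pig]
Total: 25 hits, 7 misses, 1 evictions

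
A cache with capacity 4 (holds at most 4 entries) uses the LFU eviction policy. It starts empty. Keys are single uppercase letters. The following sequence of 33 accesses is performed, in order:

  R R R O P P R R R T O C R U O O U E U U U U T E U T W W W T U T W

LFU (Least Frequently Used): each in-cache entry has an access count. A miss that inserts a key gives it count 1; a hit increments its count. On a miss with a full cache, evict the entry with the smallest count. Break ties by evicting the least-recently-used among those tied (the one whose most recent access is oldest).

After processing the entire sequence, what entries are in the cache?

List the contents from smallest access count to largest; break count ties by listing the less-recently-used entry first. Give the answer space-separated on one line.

LFU simulation (capacity=4):
  1. access R: MISS. Cache: [R(c=1)]
  2. access R: HIT, count now 2. Cache: [R(c=2)]
  3. access R: HIT, count now 3. Cache: [R(c=3)]
  4. access O: MISS. Cache: [O(c=1) R(c=3)]
  5. access P: MISS. Cache: [O(c=1) P(c=1) R(c=3)]
  6. access P: HIT, count now 2. Cache: [O(c=1) P(c=2) R(c=3)]
  7. access R: HIT, count now 4. Cache: [O(c=1) P(c=2) R(c=4)]
  8. access R: HIT, count now 5. Cache: [O(c=1) P(c=2) R(c=5)]
  9. access R: HIT, count now 6. Cache: [O(c=1) P(c=2) R(c=6)]
  10. access T: MISS. Cache: [O(c=1) T(c=1) P(c=2) R(c=6)]
  11. access O: HIT, count now 2. Cache: [T(c=1) P(c=2) O(c=2) R(c=6)]
  12. access C: MISS, evict T(c=1). Cache: [C(c=1) P(c=2) O(c=2) R(c=6)]
  13. access R: HIT, count now 7. Cache: [C(c=1) P(c=2) O(c=2) R(c=7)]
  14. access U: MISS, evict C(c=1). Cache: [U(c=1) P(c=2) O(c=2) R(c=7)]
  15. access O: HIT, count now 3. Cache: [U(c=1) P(c=2) O(c=3) R(c=7)]
  16. access O: HIT, count now 4. Cache: [U(c=1) P(c=2) O(c=4) R(c=7)]
  17. access U: HIT, count now 2. Cache: [P(c=2) U(c=2) O(c=4) R(c=7)]
  18. access E: MISS, evict P(c=2). Cache: [E(c=1) U(c=2) O(c=4) R(c=7)]
  19. access U: HIT, count now 3. Cache: [E(c=1) U(c=3) O(c=4) R(c=7)]
  20. access U: HIT, count now 4. Cache: [E(c=1) O(c=4) U(c=4) R(c=7)]
  21. access U: HIT, count now 5. Cache: [E(c=1) O(c=4) U(c=5) R(c=7)]
  22. access U: HIT, count now 6. Cache: [E(c=1) O(c=4) U(c=6) R(c=7)]
  23. access T: MISS, evict E(c=1). Cache: [T(c=1) O(c=4) U(c=6) R(c=7)]
  24. access E: MISS, evict T(c=1). Cache: [E(c=1) O(c=4) U(c=6) R(c=7)]
  25. access U: HIT, count now 7. Cache: [E(c=1) O(c=4) R(c=7) U(c=7)]
  26. access T: MISS, evict E(c=1). Cache: [T(c=1) O(c=4) R(c=7) U(c=7)]
  27. access W: MISS, evict T(c=1). Cache: [W(c=1) O(c=4) R(c=7) U(c=7)]
  28. access W: HIT, count now 2. Cache: [W(c=2) O(c=4) R(c=7) U(c=7)]
  29. access W: HIT, count now 3. Cache: [W(c=3) O(c=4) R(c=7) U(c=7)]
  30. access T: MISS, evict W(c=3). Cache: [T(c=1) O(c=4) R(c=7) U(c=7)]
  31. access U: HIT, count now 8. Cache: [T(c=1) O(c=4) R(c=7) U(c=8)]
  32. access T: HIT, count now 2. Cache: [T(c=2) O(c=4) R(c=7) U(c=8)]
  33. access W: MISS, evict T(c=2). Cache: [W(c=1) O(c=4) R(c=7) U(c=8)]
Total: 20 hits, 13 misses, 9 evictions

Answer: W O R U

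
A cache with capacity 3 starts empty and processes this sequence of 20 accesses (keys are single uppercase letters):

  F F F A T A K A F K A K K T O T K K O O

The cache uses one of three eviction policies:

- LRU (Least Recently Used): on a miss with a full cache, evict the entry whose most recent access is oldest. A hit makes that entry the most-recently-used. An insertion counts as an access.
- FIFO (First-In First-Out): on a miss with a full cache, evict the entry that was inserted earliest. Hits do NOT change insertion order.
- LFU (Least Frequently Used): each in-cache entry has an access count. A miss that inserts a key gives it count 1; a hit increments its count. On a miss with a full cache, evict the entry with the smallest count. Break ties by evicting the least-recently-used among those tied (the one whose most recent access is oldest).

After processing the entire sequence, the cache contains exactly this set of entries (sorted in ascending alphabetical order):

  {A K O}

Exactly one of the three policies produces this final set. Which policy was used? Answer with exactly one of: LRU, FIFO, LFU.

Simulating under each policy and comparing final sets:
  LRU: final set = {K O T} -> differs
  FIFO: final set = {K O T} -> differs
  LFU: final set = {A K O} -> MATCHES target
Only LFU produces the target set.

Answer: LFU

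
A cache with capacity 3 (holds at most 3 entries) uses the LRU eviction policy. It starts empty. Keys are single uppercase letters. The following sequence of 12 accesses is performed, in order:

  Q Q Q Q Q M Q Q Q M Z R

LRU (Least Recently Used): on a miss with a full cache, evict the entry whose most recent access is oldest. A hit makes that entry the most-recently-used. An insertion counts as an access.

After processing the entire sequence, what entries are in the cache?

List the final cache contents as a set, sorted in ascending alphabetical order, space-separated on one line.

LRU simulation (capacity=3):
  1. access Q: MISS. Cache (LRU->MRU): [Q]
  2. access Q: HIT. Cache (LRU->MRU): [Q]
  3. access Q: HIT. Cache (LRU->MRU): [Q]
  4. access Q: HIT. Cache (LRU->MRU): [Q]
  5. access Q: HIT. Cache (LRU->MRU): [Q]
  6. access M: MISS. Cache (LRU->MRU): [Q M]
  7. access Q: HIT. Cache (LRU->MRU): [M Q]
  8. access Q: HIT. Cache (LRU->MRU): [M Q]
  9. access Q: HIT. Cache (LRU->MRU): [M Q]
  10. access M: HIT. Cache (LRU->MRU): [Q M]
  11. access Z: MISS. Cache (LRU->MRU): [Q M Z]
  12. access R: MISS, evict Q. Cache (LRU->MRU): [M Z R]
Total: 8 hits, 4 misses, 1 evictions

Answer: M R Z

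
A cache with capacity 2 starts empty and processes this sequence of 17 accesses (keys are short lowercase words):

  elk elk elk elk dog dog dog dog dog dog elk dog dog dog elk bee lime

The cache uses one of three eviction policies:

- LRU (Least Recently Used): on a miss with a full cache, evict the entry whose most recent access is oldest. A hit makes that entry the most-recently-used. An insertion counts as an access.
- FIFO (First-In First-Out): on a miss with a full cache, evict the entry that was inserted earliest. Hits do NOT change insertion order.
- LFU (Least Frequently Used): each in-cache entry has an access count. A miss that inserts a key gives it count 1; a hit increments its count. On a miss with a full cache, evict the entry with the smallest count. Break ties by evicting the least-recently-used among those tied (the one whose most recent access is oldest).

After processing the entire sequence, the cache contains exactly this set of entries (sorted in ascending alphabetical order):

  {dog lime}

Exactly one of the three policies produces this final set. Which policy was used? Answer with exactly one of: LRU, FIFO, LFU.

Answer: LFU

Derivation:
Simulating under each policy and comparing final sets:
  LRU: final set = {bee lime} -> differs
  FIFO: final set = {bee lime} -> differs
  LFU: final set = {dog lime} -> MATCHES target
Only LFU produces the target set.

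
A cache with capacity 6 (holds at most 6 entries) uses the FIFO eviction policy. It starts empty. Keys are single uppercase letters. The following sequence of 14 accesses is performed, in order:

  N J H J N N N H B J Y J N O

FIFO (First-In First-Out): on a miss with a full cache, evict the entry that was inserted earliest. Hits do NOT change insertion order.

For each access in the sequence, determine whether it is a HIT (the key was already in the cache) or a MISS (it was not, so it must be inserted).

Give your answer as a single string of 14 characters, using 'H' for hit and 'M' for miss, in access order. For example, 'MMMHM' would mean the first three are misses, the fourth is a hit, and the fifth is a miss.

FIFO simulation (capacity=6):
  1. access N: MISS. Cache (old->new): [N]
  2. access J: MISS. Cache (old->new): [N J]
  3. access H: MISS. Cache (old->new): [N J H]
  4. access J: HIT. Cache (old->new): [N J H]
  5. access N: HIT. Cache (old->new): [N J H]
  6. access N: HIT. Cache (old->new): [N J H]
  7. access N: HIT. Cache (old->new): [N J H]
  8. access H: HIT. Cache (old->new): [N J H]
  9. access B: MISS. Cache (old->new): [N J H B]
  10. access J: HIT. Cache (old->new): [N J H B]
  11. access Y: MISS. Cache (old->new): [N J H B Y]
  12. access J: HIT. Cache (old->new): [N J H B Y]
  13. access N: HIT. Cache (old->new): [N J H B Y]
  14. access O: MISS. Cache (old->new): [N J H B Y O]
Total: 8 hits, 6 misses, 0 evictions

Answer: MMMHHHHHMHMHHM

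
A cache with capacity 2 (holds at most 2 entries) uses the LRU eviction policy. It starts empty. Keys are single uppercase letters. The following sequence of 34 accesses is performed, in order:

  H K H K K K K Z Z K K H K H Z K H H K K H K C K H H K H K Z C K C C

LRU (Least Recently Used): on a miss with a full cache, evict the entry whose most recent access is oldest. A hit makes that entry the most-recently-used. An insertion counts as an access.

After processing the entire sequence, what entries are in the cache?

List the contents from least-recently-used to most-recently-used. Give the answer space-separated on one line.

LRU simulation (capacity=2):
  1. access H: MISS. Cache (LRU->MRU): [H]
  2. access K: MISS. Cache (LRU->MRU): [H K]
  3. access H: HIT. Cache (LRU->MRU): [K H]
  4. access K: HIT. Cache (LRU->MRU): [H K]
  5. access K: HIT. Cache (LRU->MRU): [H K]
  6. access K: HIT. Cache (LRU->MRU): [H K]
  7. access K: HIT. Cache (LRU->MRU): [H K]
  8. access Z: MISS, evict H. Cache (LRU->MRU): [K Z]
  9. access Z: HIT. Cache (LRU->MRU): [K Z]
  10. access K: HIT. Cache (LRU->MRU): [Z K]
  11. access K: HIT. Cache (LRU->MRU): [Z K]
  12. access H: MISS, evict Z. Cache (LRU->MRU): [K H]
  13. access K: HIT. Cache (LRU->MRU): [H K]
  14. access H: HIT. Cache (LRU->MRU): [K H]
  15. access Z: MISS, evict K. Cache (LRU->MRU): [H Z]
  16. access K: MISS, evict H. Cache (LRU->MRU): [Z K]
  17. access H: MISS, evict Z. Cache (LRU->MRU): [K H]
  18. access H: HIT. Cache (LRU->MRU): [K H]
  19. access K: HIT. Cache (LRU->MRU): [H K]
  20. access K: HIT. Cache (LRU->MRU): [H K]
  21. access H: HIT. Cache (LRU->MRU): [K H]
  22. access K: HIT. Cache (LRU->MRU): [H K]
  23. access C: MISS, evict H. Cache (LRU->MRU): [K C]
  24. access K: HIT. Cache (LRU->MRU): [C K]
  25. access H: MISS, evict C. Cache (LRU->MRU): [K H]
  26. access H: HIT. Cache (LRU->MRU): [K H]
  27. access K: HIT. Cache (LRU->MRU): [H K]
  28. access H: HIT. Cache (LRU->MRU): [K H]
  29. access K: HIT. Cache (LRU->MRU): [H K]
  30. access Z: MISS, evict H. Cache (LRU->MRU): [K Z]
  31. access C: MISS, evict K. Cache (LRU->MRU): [Z C]
  32. access K: MISS, evict Z. Cache (LRU->MRU): [C K]
  33. access C: HIT. Cache (LRU->MRU): [K C]
  34. access C: HIT. Cache (LRU->MRU): [K C]
Total: 22 hits, 12 misses, 10 evictions

Answer: K C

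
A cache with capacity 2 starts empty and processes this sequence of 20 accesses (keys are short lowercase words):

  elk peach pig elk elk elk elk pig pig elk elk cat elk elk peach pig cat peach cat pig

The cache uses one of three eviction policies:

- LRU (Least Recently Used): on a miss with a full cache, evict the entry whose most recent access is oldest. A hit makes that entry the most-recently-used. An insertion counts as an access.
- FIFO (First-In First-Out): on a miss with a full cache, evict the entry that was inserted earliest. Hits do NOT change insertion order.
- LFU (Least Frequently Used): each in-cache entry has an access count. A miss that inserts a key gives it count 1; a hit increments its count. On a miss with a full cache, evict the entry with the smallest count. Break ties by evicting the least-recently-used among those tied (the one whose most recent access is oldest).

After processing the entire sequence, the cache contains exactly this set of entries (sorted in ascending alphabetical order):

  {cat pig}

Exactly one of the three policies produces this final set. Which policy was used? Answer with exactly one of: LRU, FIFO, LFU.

Simulating under each policy and comparing final sets:
  LRU: final set = {cat pig} -> MATCHES target
  FIFO: final set = {peach pig} -> differs
  LFU: final set = {elk pig} -> differs
Only LRU produces the target set.

Answer: LRU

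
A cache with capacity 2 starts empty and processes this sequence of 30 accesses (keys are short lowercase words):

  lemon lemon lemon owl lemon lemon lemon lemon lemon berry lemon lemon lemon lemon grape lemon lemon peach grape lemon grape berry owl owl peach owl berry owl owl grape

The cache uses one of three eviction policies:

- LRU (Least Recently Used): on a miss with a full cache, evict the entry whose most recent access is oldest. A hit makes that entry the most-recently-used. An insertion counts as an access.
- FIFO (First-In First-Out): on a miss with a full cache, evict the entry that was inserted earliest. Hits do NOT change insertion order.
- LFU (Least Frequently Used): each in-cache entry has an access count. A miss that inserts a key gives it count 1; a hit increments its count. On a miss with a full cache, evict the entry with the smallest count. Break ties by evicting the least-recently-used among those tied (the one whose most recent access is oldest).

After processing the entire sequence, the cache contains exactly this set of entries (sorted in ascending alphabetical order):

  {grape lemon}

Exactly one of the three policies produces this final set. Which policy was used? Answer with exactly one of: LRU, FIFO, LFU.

Answer: LFU

Derivation:
Simulating under each policy and comparing final sets:
  LRU: final set = {grape owl} -> differs
  FIFO: final set = {grape owl} -> differs
  LFU: final set = {grape lemon} -> MATCHES target
Only LFU produces the target set.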